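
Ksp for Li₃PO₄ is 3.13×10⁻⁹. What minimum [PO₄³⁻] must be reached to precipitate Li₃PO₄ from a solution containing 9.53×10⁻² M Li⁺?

3.62×10⁻⁶ M

A salt starts to precipitate once the ion product Q reaches its Ksp.
Li₃PO₄(s) ⇌ 3 Li⁺(aq) + PO₄³⁻(aq)
Ksp = [Li⁺]^3[PO₄³⁻] = [PO₄³⁻](9.53×10⁻²)^3
[PO₄³⁻] = 3.13×10⁻⁹ / (9.53×10⁻²)^3 = 3.62×10⁻⁶
[PO₄³⁻] = 3.62×10⁻⁶ M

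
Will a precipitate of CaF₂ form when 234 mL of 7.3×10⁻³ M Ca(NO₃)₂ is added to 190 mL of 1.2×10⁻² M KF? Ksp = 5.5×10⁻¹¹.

Yes

After mixing, V = 234 mL + 190 mL = 424 mL.
[Ca²⁺] = (7.3×10⁻³)(234)/424 = 4.0×10⁻³ M
[F⁻] = (1.2×10⁻²)(190)/424 = 5.4×10⁻³ M
Q = [Ca²⁺][F⁻]^2 = 1.2×10⁻⁷
Because Q > Ksp (1.2×10⁻⁷ vs 5.5×10⁻¹¹), a precipitate of CaF₂ forms.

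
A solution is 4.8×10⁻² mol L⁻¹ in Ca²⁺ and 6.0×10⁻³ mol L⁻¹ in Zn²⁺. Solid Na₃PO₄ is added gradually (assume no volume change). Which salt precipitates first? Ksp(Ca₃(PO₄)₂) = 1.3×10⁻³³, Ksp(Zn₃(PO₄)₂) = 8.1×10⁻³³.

Ca₃(PO₄)₂

Precipitation begins when Q = Ksp.
For Ca₃(PO₄)₂: [PO₄³⁻] = (Ksp/[Ca²⁺]^3)^(1/2) = 3.4×10⁻¹⁵ mol L⁻¹
For Zn₃(PO₄)₂: [PO₄³⁻] = (Ksp/[Zn²⁺]^3)^(1/2) = 1.9×10⁻¹³ mol L⁻¹
The smaller threshold [PO₄³⁻] is reached first, so Ca₃(PO₄)₂ precipitates first.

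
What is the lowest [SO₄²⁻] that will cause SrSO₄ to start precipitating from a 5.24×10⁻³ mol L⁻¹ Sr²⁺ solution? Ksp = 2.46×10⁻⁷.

The threshold for precipitation is Q = Ksp.
SrSO₄(s) ⇌ Sr²⁺(aq) + SO₄²⁻(aq)
Ksp = [Sr²⁺][SO₄²⁻] = [SO₄²⁻](5.24×10⁻³)
[SO₄²⁻] = 2.46×10⁻⁷ / (5.24×10⁻³) = 4.69×10⁻⁵
[SO₄²⁻] = 4.69×10⁻⁵ mol L⁻¹

4.69×10⁻⁵ M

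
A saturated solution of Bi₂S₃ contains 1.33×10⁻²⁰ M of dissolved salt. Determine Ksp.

Ksp = 4.49×10⁻⁹⁸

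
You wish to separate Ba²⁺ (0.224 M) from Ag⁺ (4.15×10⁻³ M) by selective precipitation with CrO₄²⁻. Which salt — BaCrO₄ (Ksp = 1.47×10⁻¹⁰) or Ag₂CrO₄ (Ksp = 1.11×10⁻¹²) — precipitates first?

Precipitation begins when Q = Ksp.
For BaCrO₄: [CrO₄²⁻] = (Ksp/[Ba²⁺]) = 6.56×10⁻¹⁰ M
For Ag₂CrO₄: [CrO₄²⁻] = (Ksp/[Ag⁺]^2) = 6.45×10⁻⁸ M
Since BaCrO₄ needs less CrO₄²⁻ to reach saturation, it precipitates first.

BaCrO₄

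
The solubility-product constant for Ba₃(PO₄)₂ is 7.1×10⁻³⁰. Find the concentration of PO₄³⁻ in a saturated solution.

Ba₃(PO₄)₂(s) ⇌ 3 Ba²⁺(aq) + 2 PO₄³⁻(aq)
For each mole of Ba₃(PO₄)₂ that dissolves per liter, [Ba²⁺] = 3s and [PO₄³⁻] = 2s; let s denote this solubility.
Ksp = [Ba²⁺]^3[PO₄³⁻]^2 = (3s)^3 · (2s)^2 = 108s^5 = 7.1×10⁻³⁰
s = 5.8×10⁻⁷ mol/L
[PO₄³⁻] = 2s = 1.2×10⁻⁶ mol/L

1.2×10⁻⁶ M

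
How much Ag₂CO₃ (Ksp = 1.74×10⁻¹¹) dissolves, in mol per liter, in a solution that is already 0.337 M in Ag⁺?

1.53×10⁻¹⁰ M

Ag₂CO₃(s) ⇌ 2 Ag⁺(aq) + CO₃²⁻(aq)
With Ag⁺ already at 0.337 M and s small, take [Ag⁺] ≈ 0.337 M and [CO₃²⁻] = s.
Ksp = [Ag⁺]^2[CO₃²⁻] = (0.337)^2s
s = 1.74×10⁻¹¹ / (0.337)^2 = 1.53×10⁻¹⁰
s = 1.53×10⁻¹⁰ M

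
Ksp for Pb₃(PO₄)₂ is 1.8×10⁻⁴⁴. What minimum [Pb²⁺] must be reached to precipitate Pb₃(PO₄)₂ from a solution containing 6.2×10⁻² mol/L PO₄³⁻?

The threshold for precipitation is Q = Ksp.
Pb₃(PO₄)₂(s) ⇌ 3 Pb²⁺(aq) + 2 PO₄³⁻(aq)
Ksp = [Pb²⁺]^3[PO₄³⁻]^2 = [Pb²⁺]^3(6.2×10⁻²)^2
[Pb²⁺]^3 = 1.8×10⁻⁴⁴ / (6.2×10⁻²)^2 = 4.7×10⁻⁴²
[Pb²⁺] = 1.7×10⁻¹⁴ mol/L

1.7×10⁻¹⁴ M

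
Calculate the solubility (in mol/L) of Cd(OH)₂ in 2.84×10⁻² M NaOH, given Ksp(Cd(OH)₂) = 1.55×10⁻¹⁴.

1.92×10⁻¹¹ M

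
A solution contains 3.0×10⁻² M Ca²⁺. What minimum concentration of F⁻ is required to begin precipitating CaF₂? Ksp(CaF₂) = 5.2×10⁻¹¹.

4.2×10⁻⁵ M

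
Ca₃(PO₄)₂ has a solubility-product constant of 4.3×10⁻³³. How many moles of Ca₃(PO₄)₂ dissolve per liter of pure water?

1.3×10⁻⁷ M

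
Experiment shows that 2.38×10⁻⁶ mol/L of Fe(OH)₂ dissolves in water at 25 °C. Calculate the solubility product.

Ksp = 5.39×10⁻¹⁷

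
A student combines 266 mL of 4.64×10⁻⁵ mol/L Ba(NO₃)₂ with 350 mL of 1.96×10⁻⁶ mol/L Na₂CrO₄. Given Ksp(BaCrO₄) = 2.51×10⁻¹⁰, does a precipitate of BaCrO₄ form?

Total volume after mixing = 266 + 350 = 616 mL.
[Ba²⁺] = (4.64×10⁻⁵)(266)/616 = 2.00×10⁻⁵ mol/L
[CrO₄²⁻] = (1.96×10⁻⁶)(350)/616 = 1.11×10⁻⁶ mol/L
Q = [Ba²⁺][CrO₄²⁻] = 2.23×10⁻¹¹
Q = 2.23×10⁻¹¹ < Ksp = 2.51×10⁻¹⁰, so the solution is unsaturated and no precipitate forms.

No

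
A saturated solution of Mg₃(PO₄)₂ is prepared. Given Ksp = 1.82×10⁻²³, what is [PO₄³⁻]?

Mg₃(PO₄)₂(s) ⇌ 3 Mg²⁺(aq) + 2 PO₄³⁻(aq)
With molar solubility s: [Mg²⁺] = 3s, [PO₄³⁻] = 2s.
Ksp = [Mg²⁺]^3[PO₄³⁻]^2 = (3s)^3 · (2s)^2 = 108s^5 = 1.82×10⁻²³
s = 1.11×10⁻⁵ M
[PO₄³⁻] = 2s = 2.22×10⁻⁵ M

2.22×10⁻⁵ M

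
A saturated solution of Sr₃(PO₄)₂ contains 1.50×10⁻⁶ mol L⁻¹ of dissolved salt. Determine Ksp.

Sr₃(PO₄)₂(s) ⇌ 3 Sr²⁺(aq) + 2 PO₄³⁻(aq)
Call the molar solubility s, so that [Sr²⁺] = 3s and [PO₄³⁻] = 2s.
Ksp = [Sr²⁺]^3[PO₄³⁻]^2 = (3s)^3 · (2s)^2 = 108s^5
Ksp = 108 × (1.50×10⁻⁶)^5 = 8.20×10⁻²⁸

Ksp = 8.20×10⁻²⁸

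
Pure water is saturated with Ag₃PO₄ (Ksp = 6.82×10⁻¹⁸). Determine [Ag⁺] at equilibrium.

Ag₃PO₄(s) ⇌ 3 Ag⁺(aq) + PO₄³⁻(aq)
Let s be the molar solubility. Then [Ag⁺] = 3s and [PO₄³⁻] = s.
Ksp = [Ag⁺]^3[PO₄³⁻] = (3s)^3 · s = 27s^4 = 6.82×10⁻¹⁸
s = 2.24×10⁻⁵ mol/L
[Ag⁺] = 3s = 6.73×10⁻⁵ mol/L

6.73×10⁻⁵ M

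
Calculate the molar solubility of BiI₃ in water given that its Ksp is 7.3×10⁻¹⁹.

1.3×10⁻⁵ M

BiI₃(s) ⇌ Bi³⁺(aq) + 3 I⁻(aq)
For each mole of BiI₃ that dissolves per liter, [Bi³⁺] = s and [I⁻] = 3s; let s denote this solubility.
Ksp = [Bi³⁺][I⁻]^3 = s · (3s)^3 = 27s^4
27s^4 = 7.3×10⁻¹⁹  ⇒  s^4 = 2.7×10⁻²⁰
Taking the 4th root, s = 1.3×10⁻⁵ mol/L.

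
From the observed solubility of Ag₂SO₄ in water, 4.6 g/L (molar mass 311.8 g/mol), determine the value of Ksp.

Ksp = 1.3×10⁻⁵

Convert to molarity: s = 4.6 / 311.8 = 1.475×10⁻² mol/L
Ag₂SO₄(s) ⇌ 2 Ag⁺(aq) + SO₄²⁻(aq)
If s mol/L of Ag₂SO₄ dissolves, [Ag⁺] = 2s and [SO₄²⁻] = s.
Ksp = [Ag⁺]^2[SO₄²⁻] = (2s)^2 · s = 4s^3
Ksp = 4 × (1.475×10⁻²)^3 = 1.3×10⁻⁵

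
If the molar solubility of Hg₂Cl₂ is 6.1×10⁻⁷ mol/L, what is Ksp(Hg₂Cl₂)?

Ksp = 9.1×10⁻¹⁹

Hg₂Cl₂(s) ⇌ Hg₂²⁺(aq) + 2 Cl⁻(aq)
Let s be the molar solubility. Then [Hg₂²⁺] = s and [Cl⁻] = 2s.
Ksp = [Hg₂²⁺][Cl⁻]^2 = s · (2s)^2 = 4s^3
Ksp = 4 × (6.1×10⁻⁷)^3 = 9.1×10⁻¹⁹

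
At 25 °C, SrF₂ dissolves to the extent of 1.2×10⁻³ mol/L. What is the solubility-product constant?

Ksp = 6.9×10⁻⁹

SrF₂(s) ⇌ Sr²⁺(aq) + 2 F⁻(aq)
With molar solubility s: [Sr²⁺] = s, [F⁻] = 2s.
Ksp = [Sr²⁺][F⁻]^2 = s · (2s)^2 = 4s^3
Ksp = 4 × (1.2×10⁻³)^3 = 6.9×10⁻⁹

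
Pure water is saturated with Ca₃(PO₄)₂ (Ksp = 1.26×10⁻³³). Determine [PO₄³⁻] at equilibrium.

2.06×10⁻⁷ M

Ca₃(PO₄)₂(s) ⇌ 3 Ca²⁺(aq) + 2 PO₄³⁻(aq)
If s mol/L of Ca₃(PO₄)₂ dissolves, [Ca²⁺] = 3s and [PO₄³⁻] = 2s.
Ksp = [Ca²⁺]^3[PO₄³⁻]^2 = (3s)^3 · (2s)^2 = 108s^5 = 1.26×10⁻³³
s = 1.03×10⁻⁷ M
[PO₄³⁻] = 2s = 2.06×10⁻⁷ M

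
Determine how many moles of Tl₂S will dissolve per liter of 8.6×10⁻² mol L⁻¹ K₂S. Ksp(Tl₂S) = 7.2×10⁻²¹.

Tl₂S(s) ⇌ 2 Tl⁺(aq) + S²⁻(aq)
Let s be the solubility of Tl₂S here. The common ion gives [S²⁻] ≈ 8.6×10⁻² mol L⁻¹, and [Tl⁺] = 2s.
Ksp = [Tl⁺]^2[S²⁻] = (2s)^2(8.6×10⁻²)
(2s)^2 = 7.2×10⁻²¹ / (8.6×10⁻²) = 8.4×10⁻²⁰
s = 1.4×10⁻¹⁰ mol L⁻¹

1.4×10⁻¹⁰ M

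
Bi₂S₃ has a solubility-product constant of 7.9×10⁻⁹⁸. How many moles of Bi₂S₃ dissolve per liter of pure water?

1.5×10⁻²⁰ M

Bi₂S₃(s) ⇌ 2 Bi³⁺(aq) + 3 S²⁻(aq)
Call the molar solubility s, so that [Bi³⁺] = 2s and [S²⁻] = 3s.
Ksp = [Bi³⁺]^2[S²⁻]^3 = (2s)^2 · (3s)^3 = 108s^5
108s^5 = 7.9×10⁻⁹⁸  ⇒  s^5 = 7.3×10⁻¹⁰⁰
s = 1.5×10⁻²⁰ M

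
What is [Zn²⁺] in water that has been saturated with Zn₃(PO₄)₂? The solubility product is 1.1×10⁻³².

Zn₃(PO₄)₂(s) ⇌ 3 Zn²⁺(aq) + 2 PO₄³⁻(aq)
For each mole of Zn₃(PO₄)₂ that dissolves per liter, [Zn²⁺] = 3s and [PO₄³⁻] = 2s; let s denote this solubility.
Ksp = [Zn²⁺]^3[PO₄³⁻]^2 = (3s)^3 · (2s)^2 = 108s^5 = 1.1×10⁻³²
s = 1.6×10⁻⁷ mol L⁻¹
[Zn²⁺] = 3s = 4.8×10⁻⁷ mol L⁻¹

4.8×10⁻⁷ M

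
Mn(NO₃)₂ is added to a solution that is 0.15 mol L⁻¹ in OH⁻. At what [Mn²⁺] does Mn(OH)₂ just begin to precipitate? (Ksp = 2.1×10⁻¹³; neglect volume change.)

Precipitation of each salt begins when its ion product equals Ksp.
Mn(OH)₂(s) ⇌ Mn²⁺(aq) + 2 OH⁻(aq)
Ksp = [Mn²⁺][OH⁻]^2 = [Mn²⁺](0.15)^2
[Mn²⁺] = 2.1×10⁻¹³ / (0.15)^2 = 9.3×10⁻¹²
[Mn²⁺] = 9.3×10⁻¹² mol L⁻¹

9.3×10⁻¹² M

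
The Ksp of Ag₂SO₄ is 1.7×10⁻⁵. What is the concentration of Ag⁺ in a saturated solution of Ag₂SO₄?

Ag₂SO₄(s) ⇌ 2 Ag⁺(aq) + SO₄²⁻(aq)
With molar solubility s: [Ag⁺] = 2s, [SO₄²⁻] = s.
Ksp = [Ag⁺]^2[SO₄²⁻] = (2s)^2 · s = 4s^3 = 1.7×10⁻⁵
s = 1.6×10⁻² M
[Ag⁺] = 2s = 3.2×10⁻² M

3.2×10⁻² M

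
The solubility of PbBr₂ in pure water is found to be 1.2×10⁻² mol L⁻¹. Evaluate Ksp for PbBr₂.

Ksp = 6.9×10⁻⁶

PbBr₂(s) ⇌ Pb²⁺(aq) + 2 Br⁻(aq)
With molar solubility s: [Pb²⁺] = s, [Br⁻] = 2s.
Ksp = [Pb²⁺][Br⁻]^2 = s · (2s)^2 = 4s^3
Ksp = 4 × (1.2×10⁻²)^3 = 6.9×10⁻⁶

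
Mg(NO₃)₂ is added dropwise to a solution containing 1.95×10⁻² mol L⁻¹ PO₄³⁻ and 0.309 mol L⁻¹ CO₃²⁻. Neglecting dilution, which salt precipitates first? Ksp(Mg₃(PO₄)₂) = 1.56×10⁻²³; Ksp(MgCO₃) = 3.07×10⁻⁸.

MgCO₃

A salt starts to precipitate once the ion product Q reaches its Ksp.
For Mg₃(PO₄)₂: [Mg²⁺] = (Ksp/[PO₄³⁻]^2)^(1/3) = 3.45×10⁻⁷ mol L⁻¹
For MgCO₃: [Mg²⁺] = (Ksp/[CO₃²⁻]) = 9.94×10⁻⁸ mol L⁻¹
MgCO₃ requires the lower [Mg²⁺], so it precipitates first.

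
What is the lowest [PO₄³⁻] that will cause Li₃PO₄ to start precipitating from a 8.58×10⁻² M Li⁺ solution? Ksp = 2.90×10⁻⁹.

4.59×10⁻⁶ M

Each salt precipitates once Q = Ksp for that salt.
Li₃PO₄(s) ⇌ 3 Li⁺(aq) + PO₄³⁻(aq)
Ksp = [Li⁺]^3[PO₄³⁻] = [PO₄³⁻](8.58×10⁻²)^3
[PO₄³⁻] = 2.90×10⁻⁹ / (8.58×10⁻²)^3 = 4.59×10⁻⁶
[PO₄³⁻] = 4.59×10⁻⁶ M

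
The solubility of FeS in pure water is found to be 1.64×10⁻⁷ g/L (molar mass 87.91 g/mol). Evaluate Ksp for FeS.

Ksp = 3.48×10⁻¹⁸

Molar solubility s = (1.64×10⁻⁷ g/L) / (87.91 g/mol) = 1.8655×10⁻⁹ mol/L
FeS(s) ⇌ Fe²⁺(aq) + S²⁻(aq)
Let s be the molar solubility. Then [Fe²⁺] = s and [S²⁻] = s.
Ksp = [Fe²⁺][S²⁻] = s · s = s^2
Ksp = (1.8655×10⁻⁹)^2 = 3.48×10⁻¹⁸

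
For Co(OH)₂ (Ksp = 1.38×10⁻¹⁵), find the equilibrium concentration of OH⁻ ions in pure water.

1.40×10⁻⁵ M

Co(OH)₂(s) ⇌ Co²⁺(aq) + 2 OH⁻(aq)
Call the molar solubility s, so that [Co²⁺] = s and [OH⁻] = 2s.
Ksp = [Co²⁺][OH⁻]^2 = s · (2s)^2 = 4s^3 = 1.38×10⁻¹⁵
s = 7.01×10⁻⁶ M
[OH⁻] = 2s = 1.40×10⁻⁵ M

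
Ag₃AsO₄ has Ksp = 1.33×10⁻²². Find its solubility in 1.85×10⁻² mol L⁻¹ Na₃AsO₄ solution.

Ag₃AsO₄(s) ⇌ 3 Ag⁺(aq) + AsO₄³⁻(aq)
The solution already contains AsO₄³⁻ at 1.85×10⁻² mol L⁻¹. Let s be the molar solubility of Ag₃AsO₄.
[AsO₄³⁻] ≈ 1.85×10⁻² mol L⁻¹ (common ion dominates); [Ag⁺] = 3s.
Ksp = [Ag⁺]^3[AsO₄³⁻] = (3s)^3(1.85×10⁻²)
(3s)^3 = 1.33×10⁻²² / (1.85×10⁻²) = 7.19×10⁻²¹
s = 6.43×10⁻⁸ mol L⁻¹

6.43×10⁻⁸ M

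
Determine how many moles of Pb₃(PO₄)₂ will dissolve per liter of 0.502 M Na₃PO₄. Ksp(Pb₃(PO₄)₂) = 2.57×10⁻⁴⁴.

1.56×10⁻¹⁵ M

Pb₃(PO₄)₂(s) ⇌ 3 Pb²⁺(aq) + 2 PO₄³⁻(aq)
The solution already contains PO₄³⁻ at 0.502 M. Let s be the molar solubility of Pb₃(PO₄)₂.
[PO₄³⁻] ≈ 0.502 M (common ion dominates); [Pb²⁺] = 3s.
Ksp = [Pb²⁺]^3[PO₄³⁻]^2 = (3s)^3(0.502)^2
(3s)^3 = 2.57×10⁻⁴⁴ / (0.502)^2 = 1.02×10⁻⁴³
s = 1.56×10⁻¹⁵ M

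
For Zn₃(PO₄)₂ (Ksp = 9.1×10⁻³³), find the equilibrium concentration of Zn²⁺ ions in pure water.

4.6×10⁻⁷ M

Zn₃(PO₄)₂(s) ⇌ 3 Zn²⁺(aq) + 2 PO₄³⁻(aq)
For each mole of Zn₃(PO₄)₂ that dissolves per liter, [Zn²⁺] = 3s and [PO₄³⁻] = 2s; let s denote this solubility.
Ksp = [Zn²⁺]^3[PO₄³⁻]^2 = (3s)^3 · (2s)^2 = 108s^5 = 9.1×10⁻³³
s = 1.5×10⁻⁷ mol L⁻¹
[Zn²⁺] = 3s = 4.6×10⁻⁷ mol L⁻¹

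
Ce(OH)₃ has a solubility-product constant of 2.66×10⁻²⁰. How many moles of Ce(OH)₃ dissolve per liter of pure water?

Ce(OH)₃(s) ⇌ Ce³⁺(aq) + 3 OH⁻(aq)
If s mol/L of Ce(OH)₃ dissolves, [Ce³⁺] = s and [OH⁻] = 3s.
Ksp = [Ce³⁺][OH⁻]^3 = s · (3s)^3 = 27s^4
27s^4 = 2.66×10⁻²⁰  ⇒  s^4 = 9.85×10⁻²²
s = 5.60×10⁻⁶ mol/L

5.60×10⁻⁶ M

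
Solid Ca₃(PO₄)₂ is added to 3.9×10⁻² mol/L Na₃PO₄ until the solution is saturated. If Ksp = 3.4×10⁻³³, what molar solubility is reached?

Ca₃(PO₄)₂(s) ⇌ 3 Ca²⁺(aq) + 2 PO₄³⁻(aq)
The solution already contains PO₄³⁻ at 3.9×10⁻² mol/L. Let s be the molar solubility of Ca₃(PO₄)₂.
[PO₄³⁻] ≈ 3.9×10⁻² mol/L (common ion dominates); [Ca²⁺] = 3s.
Ksp = [Ca²⁺]^3[PO₄³⁻]^2 = (3s)^3(3.9×10⁻²)^2
(3s)^3 = 3.4×10⁻³³ / (3.9×10⁻²)^2 = 2.2×10⁻³⁰
s = 4.4×10⁻¹¹ mol/L

4.4×10⁻¹¹ M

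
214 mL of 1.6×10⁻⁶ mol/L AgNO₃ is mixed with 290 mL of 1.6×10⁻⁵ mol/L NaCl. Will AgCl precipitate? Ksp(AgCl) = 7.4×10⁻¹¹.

No

Total volume after mixing = 214 + 290 = 504 mL.
[Ag⁺] = (1.6×10⁻⁶)(214)/504 = 6.8×10⁻⁷ mol/L
[Cl⁻] = (1.6×10⁻⁵)(290)/504 = 9.2×10⁻⁶ mol/L
Q = [Ag⁺][Cl⁻] = 6.3×10⁻¹²
Q = 6.3×10⁻¹² < Ksp = 7.4×10⁻¹¹, so the solution is unsaturated and no precipitate forms.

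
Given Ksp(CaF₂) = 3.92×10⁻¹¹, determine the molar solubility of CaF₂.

2.14×10⁻⁴ M

CaF₂(s) ⇌ Ca²⁺(aq) + 2 F⁻(aq)
For each mole of CaF₂ that dissolves per liter, [Ca²⁺] = s and [F⁻] = 2s; let s denote this solubility.
Ksp = [Ca²⁺][F⁻]^2 = s · (2s)^2 = 4s^3
4s^3 = 3.92×10⁻¹¹  ⇒  s^3 = 9.80×10⁻¹²
s = 2.14×10⁻⁴ mol/L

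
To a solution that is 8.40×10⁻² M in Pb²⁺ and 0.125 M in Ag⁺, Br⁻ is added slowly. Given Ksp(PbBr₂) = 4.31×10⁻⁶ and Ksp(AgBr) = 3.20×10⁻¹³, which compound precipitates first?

AgBr

Precipitation begins when Q = Ksp.
For PbBr₂: [Br⁻] = (Ksp/[Pb²⁺])^(1/2) = 7.16×10⁻³ M
For AgBr: [Br⁻] = (Ksp/[Ag⁺]) = 2.56×10⁻¹² M
AgBr requires the lower [Br⁻], so it precipitates first.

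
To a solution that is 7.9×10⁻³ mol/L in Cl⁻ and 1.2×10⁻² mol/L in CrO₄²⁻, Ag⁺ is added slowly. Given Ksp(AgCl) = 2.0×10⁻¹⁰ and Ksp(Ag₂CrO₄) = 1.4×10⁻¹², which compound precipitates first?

A salt starts to precipitate once the ion product Q reaches its Ksp.
For AgCl: [Ag⁺] = (Ksp/[Cl⁻]) = 2.5×10⁻⁸ mol/L
For Ag₂CrO₄: [Ag⁺] = (Ksp/[CrO₄²⁻])^(1/2) = 1.1×10⁻⁵ mol/L
AgCl requires the lower [Ag⁺], so it precipitates first.

AgCl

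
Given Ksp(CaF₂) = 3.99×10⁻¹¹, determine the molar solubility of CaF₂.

CaF₂(s) ⇌ Ca²⁺(aq) + 2 F⁻(aq)
Call the molar solubility s, so that [Ca²⁺] = s and [F⁻] = 2s.
Ksp = [Ca²⁺][F⁻]^2 = s · (2s)^2 = 4s^3
4s^3 = 3.99×10⁻¹¹  ⇒  s^3 = 9.98×10⁻¹²
s = 2.15×10⁻⁴ mol L⁻¹

2.15×10⁻⁴ M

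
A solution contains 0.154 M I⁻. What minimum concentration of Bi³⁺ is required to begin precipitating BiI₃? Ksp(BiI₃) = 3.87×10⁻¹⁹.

Precipitation of each salt begins when its ion product equals Ksp.
BiI₃(s) ⇌ Bi³⁺(aq) + 3 I⁻(aq)
Ksp = [Bi³⁺][I⁻]^3 = [Bi³⁺](0.154)^3
[Bi³⁺] = 3.87×10⁻¹⁹ / (0.154)^3 = 1.06×10⁻¹⁶
[Bi³⁺] = 1.06×10⁻¹⁶ M

1.06×10⁻¹⁶ M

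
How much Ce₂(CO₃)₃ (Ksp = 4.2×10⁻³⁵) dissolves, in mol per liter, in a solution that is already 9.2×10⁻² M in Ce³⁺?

5.7×10⁻¹² M

Ce₂(CO₃)₃(s) ⇌ 2 Ce³⁺(aq) + 3 CO₃²⁻(aq)
Ce³⁺ is already present at 9.2×10⁻² M. If s mol/L of Ce₂(CO₃)₃ dissolves, [CO₃²⁻] = 3s while [Ce³⁺] ≈ 9.2×10⁻² M.
Ksp = [Ce³⁺]^2[CO₃²⁻]^3 = (9.2×10⁻²)^2(3s)^3
(3s)^3 = 4.2×10⁻³⁵ / (9.2×10⁻²)^2 = 5.0×10⁻³³
s = 5.7×10⁻¹² M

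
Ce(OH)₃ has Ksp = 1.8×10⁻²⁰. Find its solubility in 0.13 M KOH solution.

8.2×10⁻¹⁸ M

Ce(OH)₃(s) ⇌ Ce³⁺(aq) + 3 OH⁻(aq)
Let s be the solubility of Ce(OH)₃ here. The common ion gives [OH⁻] ≈ 0.13 M, and [Ce³⁺] = s.
Ksp = [Ce³⁺][OH⁻]^3 = s(0.13)^3
s = 1.8×10⁻²⁰ / (0.13)^3 = 8.2×10⁻¹⁸
s = 8.2×10⁻¹⁸ M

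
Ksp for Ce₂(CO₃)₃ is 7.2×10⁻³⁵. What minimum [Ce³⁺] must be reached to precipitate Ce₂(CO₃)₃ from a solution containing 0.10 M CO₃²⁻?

Precipitation of each salt begins when its ion product equals Ksp.
Ce₂(CO₃)₃(s) ⇌ 2 Ce³⁺(aq) + 3 CO₃²⁻(aq)
Ksp = [Ce³⁺]^2[CO₃²⁻]^3 = [Ce³⁺]^2(0.10)^3
[Ce³⁺]^2 = 7.2×10⁻³⁵ / (0.10)^3 = 7.2×10⁻³²
[Ce³⁺] = 2.7×10⁻¹⁶ M

2.7×10⁻¹⁶ M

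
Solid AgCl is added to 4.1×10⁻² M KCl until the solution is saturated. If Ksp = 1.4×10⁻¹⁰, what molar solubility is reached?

AgCl(s) ⇌ Ag⁺(aq) + Cl⁻(aq)
Cl⁻ is already present at 4.1×10⁻² M. If s mol/L of AgCl dissolves, [Ag⁺] = s while [Cl⁻] ≈ 4.1×10⁻² M.
Ksp = [Ag⁺][Cl⁻] = s(4.1×10⁻²)
s = 1.4×10⁻¹⁰ / (4.1×10⁻²) = 3.4×10⁻⁹
s = 3.4×10⁻⁹ M

3.4×10⁻⁹ M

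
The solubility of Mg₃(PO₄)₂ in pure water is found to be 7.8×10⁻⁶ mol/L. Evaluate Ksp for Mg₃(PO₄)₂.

Mg₃(PO₄)₂(s) ⇌ 3 Mg²⁺(aq) + 2 PO₄³⁻(aq)
For each mole of Mg₃(PO₄)₂ that dissolves per liter, [Mg²⁺] = 3s and [PO₄³⁻] = 2s; let s denote this solubility.
Ksp = [Mg²⁺]^3[PO₄³⁻]^2 = (3s)^3 · (2s)^2 = 108s^5
Ksp = 108 × (7.8×10⁻⁶)^5 = 3.1×10⁻²⁴

Ksp = 3.1×10⁻²⁴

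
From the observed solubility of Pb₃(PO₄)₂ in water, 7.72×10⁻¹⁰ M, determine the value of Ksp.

Ksp = 2.96×10⁻⁴⁴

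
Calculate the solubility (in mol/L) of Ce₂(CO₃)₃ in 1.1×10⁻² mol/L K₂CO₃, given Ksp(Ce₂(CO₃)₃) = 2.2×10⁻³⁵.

2.0×10⁻¹⁵ M

Ce₂(CO₃)₃(s) ⇌ 2 Ce³⁺(aq) + 3 CO₃²⁻(aq)
The solution already contains CO₃²⁻ at 1.1×10⁻² mol/L. Let s be the molar solubility of Ce₂(CO₃)₃.
[CO₃²⁻] ≈ 1.1×10⁻² mol/L (common ion dominates); [Ce³⁺] = 2s.
Ksp = [Ce³⁺]^2[CO₃²⁻]^3 = (2s)^2(1.1×10⁻²)^3
(2s)^2 = 2.2×10⁻³⁵ / (1.1×10⁻²)^3 = 1.7×10⁻²⁹
s = 2.0×10⁻¹⁵ mol/L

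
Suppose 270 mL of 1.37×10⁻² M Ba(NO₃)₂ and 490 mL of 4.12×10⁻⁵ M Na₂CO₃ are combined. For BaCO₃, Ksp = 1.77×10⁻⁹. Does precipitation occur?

Yes

The combined volume is 760 mL.
[Ba²⁺] = (1.37×10⁻²)(270)/760 = 4.87×10⁻³ M
[CO₃²⁻] = (4.12×10⁻⁵)(490)/760 = 2.66×10⁻⁵ M
Q = [Ba²⁺][CO₃²⁻] = 1.29×10⁻⁷
Q = 1.29×10⁻⁷ > Ksp = 1.77×10⁻⁹, so the solution is supersaturated and BaCO₃ precipitates.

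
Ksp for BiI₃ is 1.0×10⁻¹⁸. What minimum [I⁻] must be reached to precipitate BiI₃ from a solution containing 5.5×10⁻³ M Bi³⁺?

A salt starts to precipitate once the ion product Q reaches its Ksp.
BiI₃(s) ⇌ Bi³⁺(aq) + 3 I⁻(aq)
Ksp = [Bi³⁺][I⁻]^3 = [I⁻]^3(5.5×10⁻³)
[I⁻]^3 = 1.0×10⁻¹⁸ / (5.5×10⁻³) = 1.8×10⁻¹⁶
[I⁻] = 5.7×10⁻⁶ M

5.7×10⁻⁶ M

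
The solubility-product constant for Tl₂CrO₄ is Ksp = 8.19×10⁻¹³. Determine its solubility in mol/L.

Tl₂CrO₄(s) ⇌ 2 Tl⁺(aq) + CrO₄²⁻(aq)
For each mole of Tl₂CrO₄ that dissolves per liter, [Tl⁺] = 2s and [CrO₄²⁻] = s; let s denote this solubility.
Ksp = [Tl⁺]^2[CrO₄²⁻] = (2s)^2 · s = 4s^3
4s^3 = 8.19×10⁻¹³  ⇒  s^3 = 2.05×10⁻¹³
s = (2.05×10⁻¹³)^(1/3) = 5.89×10⁻⁵ mol L⁻¹

5.89×10⁻⁵ M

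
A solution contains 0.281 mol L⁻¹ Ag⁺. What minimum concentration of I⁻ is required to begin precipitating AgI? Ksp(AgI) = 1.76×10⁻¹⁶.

6.26×10⁻¹⁶ M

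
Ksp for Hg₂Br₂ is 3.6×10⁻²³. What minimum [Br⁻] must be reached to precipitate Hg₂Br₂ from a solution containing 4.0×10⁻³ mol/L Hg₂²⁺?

9.5×10⁻¹¹ M

Each salt precipitates once Q = Ksp for that salt.
Hg₂Br₂(s) ⇌ Hg₂²⁺(aq) + 2 Br⁻(aq)
Ksp = [Hg₂²⁺][Br⁻]^2 = [Br⁻]^2(4.0×10⁻³)
[Br⁻]^2 = 3.6×10⁻²³ / (4.0×10⁻³) = 9.0×10⁻²¹
[Br⁻] = 9.5×10⁻¹¹ mol/L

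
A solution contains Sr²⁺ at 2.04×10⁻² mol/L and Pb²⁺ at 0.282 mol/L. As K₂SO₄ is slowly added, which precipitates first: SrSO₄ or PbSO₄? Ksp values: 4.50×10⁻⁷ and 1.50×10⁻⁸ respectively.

PbSO₄

A salt starts to precipitate once the ion product Q reaches its Ksp.
For SrSO₄: [SO₄²⁻] = (Ksp/[Sr²⁺]) = 2.21×10⁻⁵ mol/L
For PbSO₄: [SO₄²⁻] = (Ksp/[Pb²⁺]) = 5.32×10⁻⁸ mol/L
Since PbSO₄ needs less SO₄²⁻ to reach saturation, it precipitates first.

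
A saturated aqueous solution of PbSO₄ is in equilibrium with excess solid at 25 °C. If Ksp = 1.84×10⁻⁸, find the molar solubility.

1.36×10⁻⁴ M

PbSO₄(s) ⇌ Pb²⁺(aq) + SO₄²⁻(aq)
Let s be the molar solubility. Then [Pb²⁺] = s and [SO₄²⁻] = s.
Ksp = [Pb²⁺][SO₄²⁻] = s · s = s^2
s^2 = 1.84×10⁻⁸
s = (1.84×10⁻⁸)^(1/2) = 1.36×10⁻⁴ mol/L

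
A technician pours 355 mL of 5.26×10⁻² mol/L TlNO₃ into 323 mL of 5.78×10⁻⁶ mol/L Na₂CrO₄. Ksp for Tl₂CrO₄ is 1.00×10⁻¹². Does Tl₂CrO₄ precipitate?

The combined volume is 678 mL.
[Tl⁺] = (5.26×10⁻²)(355)/678 = 2.75×10⁻² mol/L
[CrO₄²⁻] = (5.78×10⁻⁶)(323)/678 = 2.75×10⁻⁶ mol/L
Q = [Tl⁺]^2[CrO₄²⁻] = 2.09×10⁻⁹
Since Q (2.09×10⁻⁹) exceeds Ksp (1.00×10⁻¹²), Tl₂CrO₄ will precipitate.

Yes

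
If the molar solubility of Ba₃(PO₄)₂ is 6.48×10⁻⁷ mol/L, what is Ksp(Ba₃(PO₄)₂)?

Ba₃(PO₄)₂(s) ⇌ 3 Ba²⁺(aq) + 2 PO₄³⁻(aq)
For each mole of Ba₃(PO₄)₂ that dissolves per liter, [Ba²⁺] = 3s and [PO₄³⁻] = 2s; let s denote this solubility.
Ksp = [Ba²⁺]^3[PO₄³⁻]^2 = (3s)^3 · (2s)^2 = 108s^5
Ksp = 108 × (6.48×10⁻⁷)^5 = 1.23×10⁻²⁹

Ksp = 1.23×10⁻²⁹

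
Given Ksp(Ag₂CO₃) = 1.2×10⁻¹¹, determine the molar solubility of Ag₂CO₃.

Ag₂CO₃(s) ⇌ 2 Ag⁺(aq) + CO₃²⁻(aq)
With molar solubility s: [Ag⁺] = 2s, [CO₃²⁻] = s.
Ksp = [Ag⁺]^2[CO₃²⁻] = (2s)^2 · s = 4s^3
4s^3 = 1.2×10⁻¹¹  ⇒  s^3 = 3.0×10⁻¹²
s = 1.4×10⁻⁴ M

1.4×10⁻⁴ M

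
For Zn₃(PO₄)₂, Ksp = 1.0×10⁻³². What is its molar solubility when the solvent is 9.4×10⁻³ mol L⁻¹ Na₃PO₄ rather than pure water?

1.6×10⁻¹⁰ M

Zn₃(PO₄)₂(s) ⇌ 3 Zn²⁺(aq) + 2 PO₄³⁻(aq)
The solution already contains PO₄³⁻ at 9.4×10⁻³ mol L⁻¹. Let s be the molar solubility of Zn₃(PO₄)₂.
[PO₄³⁻] ≈ 9.4×10⁻³ mol L⁻¹ (common ion dominates); [Zn²⁺] = 3s.
Ksp = [Zn²⁺]^3[PO₄³⁻]^2 = (3s)^3(9.4×10⁻³)^2
(3s)^3 = 1.0×10⁻³² / (9.4×10⁻³)^2 = 1.1×10⁻²⁸
s = 1.6×10⁻¹⁰ mol L⁻¹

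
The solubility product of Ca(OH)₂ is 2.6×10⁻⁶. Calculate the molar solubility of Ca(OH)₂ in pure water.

8.7×10⁻³ M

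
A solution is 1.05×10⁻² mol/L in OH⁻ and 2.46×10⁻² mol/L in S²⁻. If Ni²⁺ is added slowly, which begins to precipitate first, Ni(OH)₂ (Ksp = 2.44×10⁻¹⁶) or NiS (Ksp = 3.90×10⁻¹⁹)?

A salt starts to precipitate once the ion product Q reaches its Ksp.
For Ni(OH)₂: [Ni²⁺] = (Ksp/[OH⁻]^2) = 2.21×10⁻¹² mol/L
For NiS: [Ni²⁺] = (Ksp/[S²⁻]) = 1.59×10⁻¹⁷ mol/L
NiS requires the lower [Ni²⁺], so it precipitates first.

NiS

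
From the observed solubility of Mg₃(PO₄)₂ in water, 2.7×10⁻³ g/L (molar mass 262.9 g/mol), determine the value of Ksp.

Ksp = 1.2×10⁻²³

Molar solubility s = (2.7×10⁻³ g/L) / (262.9 g/mol) = 1.027×10⁻⁵ mol/L
Mg₃(PO₄)₂(s) ⇌ 3 Mg²⁺(aq) + 2 PO₄³⁻(aq)
If s mol/L of Mg₃(PO₄)₂ dissolves, [Mg²⁺] = 3s and [PO₄³⁻] = 2s.
Ksp = [Mg²⁺]^3[PO₄³⁻]^2 = (3s)^3 · (2s)^2 = 108s^5
Ksp = 108 × (1.027×10⁻⁵)^5 = 1.2×10⁻²³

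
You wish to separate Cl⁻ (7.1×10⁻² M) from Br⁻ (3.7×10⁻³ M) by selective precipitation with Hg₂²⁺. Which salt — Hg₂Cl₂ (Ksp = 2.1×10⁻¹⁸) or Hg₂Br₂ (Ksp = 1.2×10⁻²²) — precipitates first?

Hg₂Br₂

Precipitation of each salt begins when its ion product equals Ksp.
For Hg₂Cl₂: [Hg₂²⁺] = (Ksp/[Cl⁻]^2) = 4.2×10⁻¹⁶ M
For Hg₂Br₂: [Hg₂²⁺] = (Ksp/[Br⁻]^2) = 8.8×10⁻¹⁸ M
Hg₂Br₂ requires the lower [Hg₂²⁺], so it precipitates first.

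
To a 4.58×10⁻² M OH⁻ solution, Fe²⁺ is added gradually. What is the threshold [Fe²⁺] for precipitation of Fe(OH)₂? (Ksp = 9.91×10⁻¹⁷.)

The threshold for precipitation is Q = Ksp.
Fe(OH)₂(s) ⇌ Fe²⁺(aq) + 2 OH⁻(aq)
Ksp = [Fe²⁺][OH⁻]^2 = [Fe²⁺](4.58×10⁻²)^2
[Fe²⁺] = 9.91×10⁻¹⁷ / (4.58×10⁻²)^2 = 4.72×10⁻¹⁴
[Fe²⁺] = 4.72×10⁻¹⁴ M

4.72×10⁻¹⁴ M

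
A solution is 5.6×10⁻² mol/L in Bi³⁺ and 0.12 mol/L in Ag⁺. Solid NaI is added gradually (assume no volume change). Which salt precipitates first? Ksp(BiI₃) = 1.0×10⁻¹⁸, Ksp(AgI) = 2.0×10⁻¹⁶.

Precipitation of each salt begins when its ion product equals Ksp.
For BiI₃: [I⁻] = (Ksp/[Bi³⁺])^(1/3) = 2.6×10⁻⁶ mol/L
For AgI: [I⁻] = (Ksp/[Ag⁺]) = 1.7×10⁻¹⁵ mol/L
The smaller threshold [I⁻] is reached first, so AgI precipitates first.

AgI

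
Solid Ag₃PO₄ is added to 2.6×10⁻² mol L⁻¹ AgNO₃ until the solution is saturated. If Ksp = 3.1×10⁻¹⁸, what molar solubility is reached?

1.8×10⁻¹³ M

Ag₃PO₄(s) ⇌ 3 Ag⁺(aq) + PO₄³⁻(aq)
With Ag⁺ already at 2.6×10⁻² mol L⁻¹ and s small, take [Ag⁺] ≈ 2.6×10⁻² mol L⁻¹ and [PO₄³⁻] = s.
Ksp = [Ag⁺]^3[PO₄³⁻] = (2.6×10⁻²)^3s
s = 3.1×10⁻¹⁸ / (2.6×10⁻²)^3 = 1.8×10⁻¹³
s = 1.8×10⁻¹³ mol L⁻¹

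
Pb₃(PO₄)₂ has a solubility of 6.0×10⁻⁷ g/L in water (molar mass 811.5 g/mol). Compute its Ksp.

Ksp = 2.4×10⁻⁴⁴

s = (6.0×10⁻⁷ g L⁻¹)/(811.5 g mol⁻¹) = 7.394×10⁻¹⁰ M
Pb₃(PO₄)₂(s) ⇌ 3 Pb²⁺(aq) + 2 PO₄³⁻(aq)
For each mole of Pb₃(PO₄)₂ that dissolves per liter, [Pb²⁺] = 3s and [PO₄³⁻] = 2s; let s denote this solubility.
Ksp = [Pb²⁺]^3[PO₄³⁻]^2 = (3s)^3 · (2s)^2 = 108s^5
Ksp = 108 × (7.394×10⁻¹⁰)^5 = 2.4×10⁻⁴⁴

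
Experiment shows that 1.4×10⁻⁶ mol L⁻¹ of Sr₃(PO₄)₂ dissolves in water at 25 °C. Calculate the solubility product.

Sr₃(PO₄)₂(s) ⇌ 3 Sr²⁺(aq) + 2 PO₄³⁻(aq)
Call the molar solubility s, so that [Sr²⁺] = 3s and [PO₄³⁻] = 2s.
Ksp = [Sr²⁺]^3[PO₄³⁻]^2 = (3s)^3 · (2s)^2 = 108s^5
Ksp = 108 × (1.4×10⁻⁶)^5 = 5.8×10⁻²⁸

Ksp = 5.8×10⁻²⁸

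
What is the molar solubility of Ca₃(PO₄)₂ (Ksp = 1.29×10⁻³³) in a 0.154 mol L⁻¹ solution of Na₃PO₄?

1.26×10⁻¹¹ M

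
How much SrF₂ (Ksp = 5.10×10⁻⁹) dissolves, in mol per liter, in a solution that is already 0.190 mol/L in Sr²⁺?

SrF₂(s) ⇌ Sr²⁺(aq) + 2 F⁻(aq)
The solution already contains Sr²⁺ at 0.190 mol/L. Let s be the molar solubility of SrF₂.
[Sr²⁺] ≈ 0.190 mol/L (common ion dominates); [F⁻] = 2s.
Ksp = [Sr²⁺][F⁻]^2 = (0.190)(2s)^2
(2s)^2 = 5.10×10⁻⁹ / (0.190) = 2.68×10⁻⁸
s = 8.19×10⁻⁵ mol/L

8.19×10⁻⁵ M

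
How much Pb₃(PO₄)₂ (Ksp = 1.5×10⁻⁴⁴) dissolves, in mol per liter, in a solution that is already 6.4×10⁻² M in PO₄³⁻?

5.1×10⁻¹⁵ M

Pb₃(PO₄)₂(s) ⇌ 3 Pb²⁺(aq) + 2 PO₄³⁻(aq)
The solution already contains PO₄³⁻ at 6.4×10⁻² M. Let s be the molar solubility of Pb₃(PO₄)₂.
[PO₄³⁻] ≈ 6.4×10⁻² M (common ion dominates); [Pb²⁺] = 3s.
Ksp = [Pb²⁺]^3[PO₄³⁻]^2 = (3s)^3(6.4×10⁻²)^2
(3s)^3 = 1.5×10⁻⁴⁴ / (6.4×10⁻²)^2 = 3.7×10⁻⁴²
s = 5.1×10⁻¹⁵ M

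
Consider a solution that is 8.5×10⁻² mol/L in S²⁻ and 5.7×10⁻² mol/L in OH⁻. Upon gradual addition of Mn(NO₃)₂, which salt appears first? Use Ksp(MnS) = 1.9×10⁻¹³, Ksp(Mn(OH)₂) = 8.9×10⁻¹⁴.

MnS

Precipitation begins when Q = Ksp.
For MnS: [Mn²⁺] = (Ksp/[S²⁻]) = 2.2×10⁻¹² mol/L
For Mn(OH)₂: [Mn²⁺] = (Ksp/[OH⁻]^2) = 2.7×10⁻¹¹ mol/L
The smaller threshold [Mn²⁺] is reached first, so MnS precipitates first.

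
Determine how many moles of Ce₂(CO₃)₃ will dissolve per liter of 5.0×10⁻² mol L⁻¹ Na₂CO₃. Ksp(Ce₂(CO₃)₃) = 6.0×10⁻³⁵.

Ce₂(CO₃)₃(s) ⇌ 2 Ce³⁺(aq) + 3 CO₃²⁻(aq)
The solution already contains CO₃²⁻ at 5.0×10⁻² mol L⁻¹. Let s be the molar solubility of Ce₂(CO₃)₃.
[CO₃²⁻] ≈ 5.0×10⁻² mol L⁻¹ (common ion dominates); [Ce³⁺] = 2s.
Ksp = [Ce³⁺]^2[CO₃²⁻]^3 = (2s)^2(5.0×10⁻²)^3
(2s)^2 = 6.0×10⁻³⁵ / (5.0×10⁻²)^3 = 4.8×10⁻³¹
s = 3.5×10⁻¹⁶ mol L⁻¹

3.5×10⁻¹⁶ M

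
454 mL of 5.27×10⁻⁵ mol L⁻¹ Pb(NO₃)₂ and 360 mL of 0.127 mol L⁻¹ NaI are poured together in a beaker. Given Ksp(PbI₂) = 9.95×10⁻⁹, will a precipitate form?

The combined volume is 814 mL.
[Pb²⁺] = (5.27×10⁻⁵)(454)/814 = 2.94×10⁻⁵ mol L⁻¹
[I⁻] = (0.127)(360)/814 = 5.62×10⁻² mol L⁻¹
Q = [Pb²⁺][I⁻]^2 = 9.27×10⁻⁸
Since Q (9.27×10⁻⁸) exceeds Ksp (9.95×10⁻⁹), PbI₂ will precipitate.

Yes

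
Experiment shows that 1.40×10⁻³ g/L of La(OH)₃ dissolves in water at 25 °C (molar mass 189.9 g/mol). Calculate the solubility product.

Molar solubility s = (1.40×10⁻³ g/L) / (189.9 g/mol) = 7.3723×10⁻⁶ mol/L
La(OH)₃(s) ⇌ La³⁺(aq) + 3 OH⁻(aq)
With molar solubility s: [La³⁺] = s, [OH⁻] = 3s.
Ksp = [La³⁺][OH⁻]^3 = s · (3s)^3 = 27s^4
Ksp = 27 × (7.3723×10⁻⁶)^4 = 7.98×10⁻²⁰

Ksp = 7.98×10⁻²⁰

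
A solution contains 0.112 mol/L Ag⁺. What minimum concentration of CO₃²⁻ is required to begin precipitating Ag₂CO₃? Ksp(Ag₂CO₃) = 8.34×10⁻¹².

6.65×10⁻¹⁰ M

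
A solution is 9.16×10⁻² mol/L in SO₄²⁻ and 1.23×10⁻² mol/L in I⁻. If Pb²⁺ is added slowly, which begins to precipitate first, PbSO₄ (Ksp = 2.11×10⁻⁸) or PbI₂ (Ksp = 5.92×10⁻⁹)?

A salt starts to precipitate once the ion product Q reaches its Ksp.
For PbSO₄: [Pb²⁺] = (Ksp/[SO₄²⁻]) = 2.30×10⁻⁷ mol/L
For PbI₂: [Pb²⁺] = (Ksp/[I⁻]^2) = 3.91×10⁻⁵ mol/L
PbSO₄ requires the lower [Pb²⁺], so it precipitates first.

PbSO₄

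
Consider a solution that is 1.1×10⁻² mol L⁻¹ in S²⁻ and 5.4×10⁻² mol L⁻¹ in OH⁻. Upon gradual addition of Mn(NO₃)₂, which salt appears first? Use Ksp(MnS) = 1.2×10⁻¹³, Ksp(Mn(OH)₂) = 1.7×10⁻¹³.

MnS

A salt starts to precipitate once the ion product Q reaches its Ksp.
For MnS: [Mn²⁺] = (Ksp/[S²⁻]) = 1.1×10⁻¹¹ mol L⁻¹
For Mn(OH)₂: [Mn²⁺] = (Ksp/[OH⁻]^2) = 5.8×10⁻¹¹ mol L⁻¹
Since MnS needs less Mn²⁺ to reach saturation, it precipitates first.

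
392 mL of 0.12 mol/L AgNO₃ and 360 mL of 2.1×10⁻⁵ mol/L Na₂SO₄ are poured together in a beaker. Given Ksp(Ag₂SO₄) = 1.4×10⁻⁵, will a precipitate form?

The combined volume is 752 mL.
[Ag⁺] = (0.12)(392)/752 = 6.3×10⁻² mol/L
[SO₄²⁻] = (2.1×10⁻⁵)(360)/752 = 1.0×10⁻⁵ mol/L
Q = [Ag⁺]^2[SO₄²⁻] = 3.9×10⁻⁸
Q < Ksp (3.9×10⁻⁸ vs 1.4×10⁻⁵); the solution remains unsaturated and no precipitate forms.

No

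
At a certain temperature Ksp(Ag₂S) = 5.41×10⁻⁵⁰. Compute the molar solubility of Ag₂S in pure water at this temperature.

2.38×10⁻¹⁷ M

Ag₂S(s) ⇌ 2 Ag⁺(aq) + S²⁻(aq)
For each mole of Ag₂S that dissolves per liter, [Ag⁺] = 2s and [S²⁻] = s; let s denote this solubility.
Ksp = [Ag⁺]^2[S²⁻] = (2s)^2 · s = 4s^3
4s^3 = 5.41×10⁻⁵⁰  ⇒  s^3 = 1.35×10⁻⁵⁰
s = (1.35×10⁻⁵⁰)^(1/3) = 2.38×10⁻¹⁷ mol L⁻¹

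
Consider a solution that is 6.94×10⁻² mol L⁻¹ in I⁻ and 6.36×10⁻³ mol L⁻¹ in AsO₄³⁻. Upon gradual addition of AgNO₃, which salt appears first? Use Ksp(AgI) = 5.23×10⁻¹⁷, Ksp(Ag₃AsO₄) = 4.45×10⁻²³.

The threshold for precipitation is Q = Ksp.
For AgI: [Ag⁺] = (Ksp/[I⁻]) = 7.54×10⁻¹⁶ mol L⁻¹
For Ag₃AsO₄: [Ag⁺] = (Ksp/[AsO₄³⁻])^(1/3) = 1.91×10⁻⁷ mol L⁻¹
AgI requires the lower [Ag⁺], so it precipitates first.

AgI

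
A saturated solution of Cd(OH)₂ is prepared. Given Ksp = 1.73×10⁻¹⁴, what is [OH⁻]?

3.26×10⁻⁵ M

Cd(OH)₂(s) ⇌ Cd²⁺(aq) + 2 OH⁻(aq)
If s mol/L of Cd(OH)₂ dissolves, [Cd²⁺] = s and [OH⁻] = 2s.
Ksp = [Cd²⁺][OH⁻]^2 = s · (2s)^2 = 4s^3 = 1.73×10⁻¹⁴
s = 1.63×10⁻⁵ M
[OH⁻] = 2s = 3.26×10⁻⁵ M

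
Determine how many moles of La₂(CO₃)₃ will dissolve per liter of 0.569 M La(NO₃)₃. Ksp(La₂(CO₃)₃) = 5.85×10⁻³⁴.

La₂(CO₃)₃(s) ⇌ 2 La³⁺(aq) + 3 CO₃²⁻(aq)
La³⁺ is already present at 0.569 M. If s mol/L of La₂(CO₃)₃ dissolves, [CO₃²⁻] = 3s while [La³⁺] ≈ 0.569 M.
Ksp = [La³⁺]^2[CO₃²⁻]^3 = (0.569)^2(3s)^3
(3s)^3 = 5.85×10⁻³⁴ / (0.569)^2 = 1.81×10⁻³³
s = 4.06×10⁻¹² M

4.06×10⁻¹² M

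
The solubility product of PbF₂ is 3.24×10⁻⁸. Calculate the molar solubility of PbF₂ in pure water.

2.01×10⁻³ M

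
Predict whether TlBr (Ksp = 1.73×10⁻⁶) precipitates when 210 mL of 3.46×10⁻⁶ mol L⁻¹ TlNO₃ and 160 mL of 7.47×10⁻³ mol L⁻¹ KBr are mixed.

No

The combined volume is 370 mL.
[Tl⁺] = (3.46×10⁻⁶)(210)/370 = 1.96×10⁻⁶ mol L⁻¹
[Br⁻] = (7.47×10⁻³)(160)/370 = 3.23×10⁻³ mol L⁻¹
Q = [Tl⁺][Br⁻] = 6.34×10⁻⁹
Q = 6.34×10⁻⁹ < Ksp = 1.73×10⁻⁶, so the solution is unsaturated and no precipitate forms.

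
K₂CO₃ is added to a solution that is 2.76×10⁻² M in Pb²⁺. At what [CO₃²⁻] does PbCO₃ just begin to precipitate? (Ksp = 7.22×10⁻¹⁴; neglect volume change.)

2.62×10⁻¹² M

Each salt precipitates once Q = Ksp for that salt.
PbCO₃(s) ⇌ Pb²⁺(aq) + CO₃²⁻(aq)
Ksp = [Pb²⁺][CO₃²⁻] = [CO₃²⁻](2.76×10⁻²)
[CO₃²⁻] = 7.22×10⁻¹⁴ / (2.76×10⁻²) = 2.62×10⁻¹²
[CO₃²⁻] = 2.62×10⁻¹² M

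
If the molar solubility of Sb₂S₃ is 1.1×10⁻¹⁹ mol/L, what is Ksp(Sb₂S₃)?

Sb₂S₃(s) ⇌ 2 Sb³⁺(aq) + 3 S²⁻(aq)
With molar solubility s: [Sb³⁺] = 2s, [S²⁻] = 3s.
Ksp = [Sb³⁺]^2[S²⁻]^3 = (2s)^2 · (3s)^3 = 108s^5
Ksp = 108 × (1.1×10⁻¹⁹)^5 = 1.7×10⁻⁹³

Ksp = 1.7×10⁻⁹³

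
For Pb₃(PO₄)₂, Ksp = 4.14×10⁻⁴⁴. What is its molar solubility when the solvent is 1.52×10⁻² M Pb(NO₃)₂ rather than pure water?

Pb₃(PO₄)₂(s) ⇌ 3 Pb²⁺(aq) + 2 PO₄³⁻(aq)
The solution already contains Pb²⁺ at 1.52×10⁻² M. Let s be the molar solubility of Pb₃(PO₄)₂.
[Pb²⁺] ≈ 1.52×10⁻² M (common ion dominates); [PO₄³⁻] = 2s.
Ksp = [Pb²⁺]^3[PO₄³⁻]^2 = (1.52×10⁻²)^3(2s)^2
(2s)^2 = 4.14×10⁻⁴⁴ / (1.52×10⁻²)^3 = 1.18×10⁻³⁸
s = 5.43×10⁻²⁰ M

5.43×10⁻²⁰ M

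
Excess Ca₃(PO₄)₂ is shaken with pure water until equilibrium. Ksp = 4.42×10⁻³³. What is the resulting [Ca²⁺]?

Ca₃(PO₄)₂(s) ⇌ 3 Ca²⁺(aq) + 2 PO₄³⁻(aq)
For each mole of Ca₃(PO₄)₂ that dissolves per liter, [Ca²⁺] = 3s and [PO₄³⁻] = 2s; let s denote this solubility.
Ksp = [Ca²⁺]^3[PO₄³⁻]^2 = (3s)^3 · (2s)^2 = 108s^5 = 4.42×10⁻³³
s = 1.33×10⁻⁷ mol L⁻¹
[Ca²⁺] = 3s = 3.98×10⁻⁷ mol L⁻¹

3.98×10⁻⁷ M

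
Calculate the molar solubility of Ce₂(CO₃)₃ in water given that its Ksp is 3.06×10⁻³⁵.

Ce₂(CO₃)₃(s) ⇌ 2 Ce³⁺(aq) + 3 CO₃²⁻(aq)
If s mol/L of Ce₂(CO₃)₃ dissolves, [Ce³⁺] = 2s and [CO₃²⁻] = 3s.
Ksp = [Ce³⁺]^2[CO₃²⁻]^3 = (2s)^2 · (3s)^3 = 108s^5
108s^5 = 3.06×10⁻³⁵  ⇒  s^5 = 2.83×10⁻³⁷
s = (2.83×10⁻³⁷)^(1/5) = 4.90×10⁻⁸ mol L⁻¹

4.90×10⁻⁸ M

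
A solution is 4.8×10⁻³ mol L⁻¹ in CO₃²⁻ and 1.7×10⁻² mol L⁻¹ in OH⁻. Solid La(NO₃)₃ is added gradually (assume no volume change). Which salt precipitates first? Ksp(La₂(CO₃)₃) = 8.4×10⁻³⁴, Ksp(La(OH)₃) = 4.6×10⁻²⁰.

La(OH)₃

Each salt precipitates once Q = Ksp for that salt.
For La₂(CO₃)₃: [La³⁺] = (Ksp/[CO₃²⁻]^3)^(1/2) = 8.7×10⁻¹⁴ mol L⁻¹
For La(OH)₃: [La³⁺] = (Ksp/[OH⁻]^3) = 9.4×10⁻¹⁵ mol L⁻¹
The smaller threshold [La³⁺] is reached first, so La(OH)₃ precipitates first.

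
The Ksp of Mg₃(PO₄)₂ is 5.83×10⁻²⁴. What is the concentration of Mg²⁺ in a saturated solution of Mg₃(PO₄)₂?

2.65×10⁻⁵ M

Mg₃(PO₄)₂(s) ⇌ 3 Mg²⁺(aq) + 2 PO₄³⁻(aq)
Let s be the molar solubility. Then [Mg²⁺] = 3s and [PO₄³⁻] = 2s.
Ksp = [Mg²⁺]^3[PO₄³⁻]^2 = (3s)^3 · (2s)^2 = 108s^5 = 5.83×10⁻²⁴
s = 8.84×10⁻⁶ M
[Mg²⁺] = 3s = 2.65×10⁻⁵ M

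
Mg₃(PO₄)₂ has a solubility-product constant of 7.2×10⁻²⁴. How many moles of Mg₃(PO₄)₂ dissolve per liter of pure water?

Mg₃(PO₄)₂(s) ⇌ 3 Mg²⁺(aq) + 2 PO₄³⁻(aq)
Let s be the molar solubility. Then [Mg²⁺] = 3s and [PO₄³⁻] = 2s.
Ksp = [Mg²⁺]^3[PO₄³⁻]^2 = (3s)^3 · (2s)^2 = 108s^5
108s^5 = 7.2×10⁻²⁴  ⇒  s^5 = 6.7×10⁻²⁶
s = 9.2×10⁻⁶ M

9.2×10⁻⁶ M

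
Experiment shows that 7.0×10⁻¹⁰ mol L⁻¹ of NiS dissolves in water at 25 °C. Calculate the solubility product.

NiS(s) ⇌ Ni²⁺(aq) + S²⁻(aq)
Let s be the molar solubility. Then [Ni²⁺] = s and [S²⁻] = s.
Ksp = [Ni²⁺][S²⁻] = s · s = s^2
Ksp = (7.0×10⁻¹⁰)^2 = 4.9×10⁻¹⁹

Ksp = 4.9×10⁻¹⁹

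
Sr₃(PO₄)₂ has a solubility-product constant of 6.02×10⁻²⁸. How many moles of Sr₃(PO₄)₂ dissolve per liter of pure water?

Sr₃(PO₄)₂(s) ⇌ 3 Sr²⁺(aq) + 2 PO₄³⁻(aq)
Let s be the molar solubility. Then [Sr²⁺] = 3s and [PO₄³⁻] = 2s.
Ksp = [Sr²⁺]^3[PO₄³⁻]^2 = (3s)^3 · (2s)^2 = 108s^5
108s^5 = 6.02×10⁻²⁸  ⇒  s^5 = 5.57×10⁻³⁰
Taking the 5th root, s = 1.41×10⁻⁶ mol L⁻¹.

1.41×10⁻⁶ M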